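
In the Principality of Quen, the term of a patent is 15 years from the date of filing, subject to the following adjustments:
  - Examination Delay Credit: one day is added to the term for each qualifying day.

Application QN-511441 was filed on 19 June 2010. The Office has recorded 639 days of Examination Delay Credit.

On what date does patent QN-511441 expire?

Base term: filing date + 15 years → 19 June 2025.
Examination Delay Credit: +639 days → 20 March 2027.

2027-03-20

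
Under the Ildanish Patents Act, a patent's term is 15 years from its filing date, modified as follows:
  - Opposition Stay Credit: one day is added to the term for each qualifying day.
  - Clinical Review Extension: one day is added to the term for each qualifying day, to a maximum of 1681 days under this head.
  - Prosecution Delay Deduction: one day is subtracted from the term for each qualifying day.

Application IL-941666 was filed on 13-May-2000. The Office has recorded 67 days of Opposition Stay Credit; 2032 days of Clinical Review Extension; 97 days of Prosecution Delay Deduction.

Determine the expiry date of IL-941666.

2019-11-19

Base term: filing date + 15 years → 13 May 2015.
Opposition Stay Credit: +67 days → 19 July 2015.
Clinical Review Extension: 2032 days claimed exceeds the 1681-day cap, so +1681 days → 24 February 2020.
Prosecution Delay Deduction: −97 days → 19 November 2019.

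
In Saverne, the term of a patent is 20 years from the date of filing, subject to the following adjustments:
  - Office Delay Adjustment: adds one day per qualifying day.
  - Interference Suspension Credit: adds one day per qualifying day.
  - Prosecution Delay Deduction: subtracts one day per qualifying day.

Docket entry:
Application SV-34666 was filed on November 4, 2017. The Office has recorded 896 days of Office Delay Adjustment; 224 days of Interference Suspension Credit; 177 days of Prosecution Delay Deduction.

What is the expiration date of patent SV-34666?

2040-06-04

Base term: filing date + 20 years → 4 November 2037.
Office Delay Adjustment: +896 days → 18 April 2040.
Interference Suspension Credit: +224 days → 28 November 2040.
Prosecution Delay Deduction: −177 days → 4 June 2040.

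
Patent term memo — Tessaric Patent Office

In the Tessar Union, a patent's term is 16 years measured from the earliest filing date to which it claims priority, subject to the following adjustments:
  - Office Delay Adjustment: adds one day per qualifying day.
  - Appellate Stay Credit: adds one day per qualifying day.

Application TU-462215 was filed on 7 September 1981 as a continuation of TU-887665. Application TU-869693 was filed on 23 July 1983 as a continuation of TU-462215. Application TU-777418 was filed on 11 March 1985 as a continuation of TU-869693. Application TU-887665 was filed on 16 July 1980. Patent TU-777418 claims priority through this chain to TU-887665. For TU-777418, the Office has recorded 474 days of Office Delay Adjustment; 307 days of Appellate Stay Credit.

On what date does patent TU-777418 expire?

Earliest priority filing: 16 July 1980.
Base term: 16 July 1980 + 16 years → 16 July 1996.
Office Delay Adjustment: +474 days → 2 November 1997.
Appellate Stay Credit: +307 days → 5 September 1998.

September 5, 1998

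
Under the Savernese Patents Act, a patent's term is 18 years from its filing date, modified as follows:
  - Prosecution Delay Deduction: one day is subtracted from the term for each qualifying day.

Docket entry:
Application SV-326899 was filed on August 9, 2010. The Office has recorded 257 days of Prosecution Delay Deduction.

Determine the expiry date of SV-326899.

2027-11-26

Base term: filing date + 18 years → 9 August 2028.
Prosecution Delay Deduction: −257 days → 26 November 2027.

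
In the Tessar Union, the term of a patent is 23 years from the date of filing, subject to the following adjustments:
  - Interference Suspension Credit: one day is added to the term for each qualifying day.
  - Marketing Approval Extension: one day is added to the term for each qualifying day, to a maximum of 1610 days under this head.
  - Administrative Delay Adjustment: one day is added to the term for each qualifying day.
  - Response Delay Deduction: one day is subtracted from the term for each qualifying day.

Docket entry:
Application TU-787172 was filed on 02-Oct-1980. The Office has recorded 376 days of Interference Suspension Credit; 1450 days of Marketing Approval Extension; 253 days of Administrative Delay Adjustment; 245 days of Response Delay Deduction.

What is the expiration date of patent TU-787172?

Base term: filing date + 23 years → 2 October 2003.
Interference Suspension Credit: +376 days → 12 October 2004.
Marketing Approval Extension: 1450 days (within the 1610-day cap) → +1450 days → 1 October 2008.
Administrative Delay Adjustment: +253 days → 11 June 2009.
Response Delay Deduction: −245 days → 9 October 2008.

October 9, 2008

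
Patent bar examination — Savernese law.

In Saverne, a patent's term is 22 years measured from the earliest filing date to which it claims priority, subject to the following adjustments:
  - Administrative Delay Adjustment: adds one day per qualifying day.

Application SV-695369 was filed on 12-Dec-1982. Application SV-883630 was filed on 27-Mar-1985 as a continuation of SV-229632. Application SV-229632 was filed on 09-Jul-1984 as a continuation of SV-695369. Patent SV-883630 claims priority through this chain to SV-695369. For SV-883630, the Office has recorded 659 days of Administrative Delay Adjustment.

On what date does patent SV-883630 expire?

Earliest priority filing: 12 December 1982.
Base term: 12 December 1982 + 22 years → 12 December 2004.
Administrative Delay Adjustment: +659 days → 2 October 2006.

2006-10-02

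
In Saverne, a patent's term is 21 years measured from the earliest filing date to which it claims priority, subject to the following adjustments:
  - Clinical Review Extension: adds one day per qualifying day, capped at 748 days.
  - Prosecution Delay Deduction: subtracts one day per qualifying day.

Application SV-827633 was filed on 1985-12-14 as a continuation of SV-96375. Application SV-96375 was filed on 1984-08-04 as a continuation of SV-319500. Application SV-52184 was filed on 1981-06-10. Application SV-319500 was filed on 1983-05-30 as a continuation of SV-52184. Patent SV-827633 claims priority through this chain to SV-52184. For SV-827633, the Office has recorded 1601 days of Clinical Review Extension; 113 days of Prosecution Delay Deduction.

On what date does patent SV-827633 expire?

March 6, 2004

Earliest priority filing: 10 June 1981.
Base term: 10 June 1981 + 21 years → 10 June 2002.
Clinical Review Extension: 1601 days claimed exceeds the 748-day cap, so +748 days → 27 June 2004.
Prosecution Delay Deduction: −113 days → 6 March 2004.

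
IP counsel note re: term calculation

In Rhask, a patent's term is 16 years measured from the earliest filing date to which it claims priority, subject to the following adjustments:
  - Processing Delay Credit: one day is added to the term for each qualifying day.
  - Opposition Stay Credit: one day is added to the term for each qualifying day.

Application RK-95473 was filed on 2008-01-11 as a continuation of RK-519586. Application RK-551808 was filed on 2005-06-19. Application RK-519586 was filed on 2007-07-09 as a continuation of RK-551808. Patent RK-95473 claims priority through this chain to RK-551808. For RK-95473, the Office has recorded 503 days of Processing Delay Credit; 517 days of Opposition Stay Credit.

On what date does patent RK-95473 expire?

2024-04-04

Earliest priority filing: 19 June 2005.
Base term: 19 June 2005 + 16 years → 19 June 2021.
Processing Delay Credit: +503 days → 4 November 2022.
Opposition Stay Credit: +517 days → 4 April 2024.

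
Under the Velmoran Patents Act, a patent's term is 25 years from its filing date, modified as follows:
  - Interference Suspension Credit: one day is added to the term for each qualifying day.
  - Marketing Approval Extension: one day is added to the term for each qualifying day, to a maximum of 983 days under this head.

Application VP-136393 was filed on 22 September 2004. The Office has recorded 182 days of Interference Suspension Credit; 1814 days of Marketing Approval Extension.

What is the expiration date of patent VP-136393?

Base term: filing date + 25 years → 22 September 2029.
Interference Suspension Credit: +182 days → 23 March 2030.
Marketing Approval Extension: 1814 days claimed exceeds the 983-day cap, so +983 days → 30 November 2032.

November 30, 2032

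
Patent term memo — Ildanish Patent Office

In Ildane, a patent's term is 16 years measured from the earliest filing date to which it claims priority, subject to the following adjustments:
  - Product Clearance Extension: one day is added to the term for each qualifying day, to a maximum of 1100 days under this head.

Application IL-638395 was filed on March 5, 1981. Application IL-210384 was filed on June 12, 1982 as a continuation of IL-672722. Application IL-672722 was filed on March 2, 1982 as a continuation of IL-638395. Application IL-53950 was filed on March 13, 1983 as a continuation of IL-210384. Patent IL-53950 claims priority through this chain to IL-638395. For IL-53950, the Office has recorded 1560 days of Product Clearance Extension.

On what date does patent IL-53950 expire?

Earliest priority filing: 5 March 1981.
Base term: 5 March 1981 + 16 years → 5 March 1997.
Product Clearance Extension: 1560 days claimed exceeds the 1100-day cap, so +1100 days → 9 March 2000.

March 9, 2000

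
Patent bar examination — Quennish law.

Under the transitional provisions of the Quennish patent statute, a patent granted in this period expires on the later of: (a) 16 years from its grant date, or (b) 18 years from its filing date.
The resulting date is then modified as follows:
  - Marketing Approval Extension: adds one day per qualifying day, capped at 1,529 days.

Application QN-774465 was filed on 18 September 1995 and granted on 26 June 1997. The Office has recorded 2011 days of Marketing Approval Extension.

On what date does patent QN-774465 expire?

November 25, 2017

(a) grant + 16 years → 26 June 2013.
(b) filing + 18 years → 18 September 2013.
Later of the two: 18 September 2013.
Marketing Approval Extension: 2011 days claimed exceeds the 1529-day cap, so +1529 days → 25 November 2017.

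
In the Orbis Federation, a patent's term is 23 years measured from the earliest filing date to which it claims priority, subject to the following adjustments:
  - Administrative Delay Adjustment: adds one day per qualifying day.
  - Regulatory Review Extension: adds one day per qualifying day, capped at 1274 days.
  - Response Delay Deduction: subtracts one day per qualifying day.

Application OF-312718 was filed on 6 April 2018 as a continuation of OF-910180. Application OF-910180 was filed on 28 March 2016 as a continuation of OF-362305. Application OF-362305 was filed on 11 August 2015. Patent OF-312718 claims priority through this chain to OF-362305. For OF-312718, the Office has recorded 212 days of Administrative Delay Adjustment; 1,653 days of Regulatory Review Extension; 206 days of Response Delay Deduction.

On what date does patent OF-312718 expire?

Earliest priority filing: 11 August 2015.
Base term: 11 August 2015 + 23 years → 11 August 2038.
Administrative Delay Adjustment: +212 days → 11 March 2039.
Regulatory Review Extension: 1653 days claimed exceeds the 1274-day cap, so +1274 days → 5 September 2042.
Response Delay Deduction: −206 days → 11 February 2042.

2042-02-11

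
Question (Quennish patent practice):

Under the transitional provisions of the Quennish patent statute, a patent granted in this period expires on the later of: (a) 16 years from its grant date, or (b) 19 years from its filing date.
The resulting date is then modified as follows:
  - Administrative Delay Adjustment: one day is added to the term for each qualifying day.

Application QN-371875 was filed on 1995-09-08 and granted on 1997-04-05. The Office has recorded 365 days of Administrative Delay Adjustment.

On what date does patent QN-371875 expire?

(a) grant + 16 years → 5 April 2013.
(b) filing + 19 years → 8 September 2014.
Later of the two: 8 September 2014.
Administrative Delay Adjustment: +365 days → 8 September 2015.

September 8, 2015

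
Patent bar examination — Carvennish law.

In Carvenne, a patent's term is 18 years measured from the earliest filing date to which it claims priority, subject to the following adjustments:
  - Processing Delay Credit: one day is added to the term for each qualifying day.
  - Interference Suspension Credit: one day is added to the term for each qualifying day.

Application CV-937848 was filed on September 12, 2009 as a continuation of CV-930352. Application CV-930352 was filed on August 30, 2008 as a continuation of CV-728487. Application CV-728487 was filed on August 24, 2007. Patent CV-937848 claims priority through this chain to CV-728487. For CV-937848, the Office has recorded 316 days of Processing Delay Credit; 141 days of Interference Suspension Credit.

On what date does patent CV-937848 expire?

2026-11-24

Earliest priority filing: 24 August 2007.
Base term: 24 August 2007 + 18 years → 24 August 2025.
Processing Delay Credit: +316 days → 6 July 2026.
Interference Suspension Credit: +141 days → 24 November 2026.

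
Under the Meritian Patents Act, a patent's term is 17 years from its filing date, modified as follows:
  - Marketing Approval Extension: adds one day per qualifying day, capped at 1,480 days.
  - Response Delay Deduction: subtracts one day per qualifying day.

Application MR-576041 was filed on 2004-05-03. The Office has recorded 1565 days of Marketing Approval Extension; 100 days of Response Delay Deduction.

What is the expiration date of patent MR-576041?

2025-02-11

Base term: filing date + 17 years → 3 May 2021.
Marketing Approval Extension: 1565 days claimed exceeds the 1480-day cap, so +1480 days → 22 May 2025.
Response Delay Deduction: −100 days → 11 February 2025.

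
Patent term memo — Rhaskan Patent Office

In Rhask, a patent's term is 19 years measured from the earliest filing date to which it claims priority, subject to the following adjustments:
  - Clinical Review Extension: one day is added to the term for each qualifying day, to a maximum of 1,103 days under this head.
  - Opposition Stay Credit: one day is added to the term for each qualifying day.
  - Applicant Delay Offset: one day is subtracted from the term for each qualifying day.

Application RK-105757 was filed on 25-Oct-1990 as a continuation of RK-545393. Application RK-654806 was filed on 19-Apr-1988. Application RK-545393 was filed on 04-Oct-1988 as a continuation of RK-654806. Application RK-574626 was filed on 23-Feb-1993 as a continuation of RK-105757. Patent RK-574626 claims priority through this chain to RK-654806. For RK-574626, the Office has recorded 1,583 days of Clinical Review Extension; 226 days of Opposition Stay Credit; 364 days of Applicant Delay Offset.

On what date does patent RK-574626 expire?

Earliest priority filing: 19 April 1988.
Base term: 19 April 1988 + 19 years → 19 April 2007.
Clinical Review Extension: 1583 days claimed exceeds the 1103-day cap, so +1103 days → 26 April 2010.
Opposition Stay Credit: +226 days → 8 December 2010.
Applicant Delay Offset: −364 days → 9 December 2009.

December 9, 2009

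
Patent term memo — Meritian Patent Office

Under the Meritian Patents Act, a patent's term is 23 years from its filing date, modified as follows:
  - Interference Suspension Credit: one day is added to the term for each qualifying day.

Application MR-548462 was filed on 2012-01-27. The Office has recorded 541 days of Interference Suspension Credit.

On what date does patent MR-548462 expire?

2036-07-21

Base term: filing date + 23 years → 27 January 2035.
Interference Suspension Credit: +541 days → 21 July 2036.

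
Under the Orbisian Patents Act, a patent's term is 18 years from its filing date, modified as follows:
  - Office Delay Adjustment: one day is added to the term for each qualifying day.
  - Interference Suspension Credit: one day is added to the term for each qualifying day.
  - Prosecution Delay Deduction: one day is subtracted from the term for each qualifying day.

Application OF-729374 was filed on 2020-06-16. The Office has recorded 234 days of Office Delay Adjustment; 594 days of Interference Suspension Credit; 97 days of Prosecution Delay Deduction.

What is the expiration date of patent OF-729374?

2040-06-16

Base term: filing date + 18 years → 16 June 2038.
Office Delay Adjustment: +234 days → 5 February 2039.
Interference Suspension Credit: +594 days → 21 September 2040.
Prosecution Delay Deduction: −97 days → 16 June 2040.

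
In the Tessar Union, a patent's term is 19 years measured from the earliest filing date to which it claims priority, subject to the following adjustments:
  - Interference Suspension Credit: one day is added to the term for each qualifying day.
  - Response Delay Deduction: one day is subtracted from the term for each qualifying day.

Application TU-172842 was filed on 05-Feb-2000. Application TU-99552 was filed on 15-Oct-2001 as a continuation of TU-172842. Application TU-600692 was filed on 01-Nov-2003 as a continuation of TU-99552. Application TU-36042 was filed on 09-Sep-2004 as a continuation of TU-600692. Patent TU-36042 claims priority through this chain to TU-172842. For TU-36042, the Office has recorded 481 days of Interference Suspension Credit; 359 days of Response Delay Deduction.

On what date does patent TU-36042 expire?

Earliest priority filing: 5 February 2000.
Base term: 5 February 2000 + 19 years → 5 February 2019.
Interference Suspension Credit: +481 days → 31 May 2020.
Response Delay Deduction: −359 days → 7 June 2019.

2019-06-07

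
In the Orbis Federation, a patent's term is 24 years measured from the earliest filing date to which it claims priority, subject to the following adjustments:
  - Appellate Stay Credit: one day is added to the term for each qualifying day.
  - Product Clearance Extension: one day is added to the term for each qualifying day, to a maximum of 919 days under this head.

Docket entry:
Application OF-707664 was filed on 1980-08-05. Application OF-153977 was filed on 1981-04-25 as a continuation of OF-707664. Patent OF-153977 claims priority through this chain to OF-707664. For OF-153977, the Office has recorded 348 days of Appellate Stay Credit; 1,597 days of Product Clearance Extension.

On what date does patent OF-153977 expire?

Earliest priority filing: 5 August 1980.
Base term: 5 August 1980 + 24 years → 5 August 2004.
Appellate Stay Credit: +348 days → 19 July 2005.
Product Clearance Extension: 1597 days claimed exceeds the 919-day cap, so +919 days → 24 January 2008.

2008-01-24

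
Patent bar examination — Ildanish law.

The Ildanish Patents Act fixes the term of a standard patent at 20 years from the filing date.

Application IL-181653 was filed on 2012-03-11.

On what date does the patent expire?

Filing date + 20 years → 11 March 2032.

2032-03-11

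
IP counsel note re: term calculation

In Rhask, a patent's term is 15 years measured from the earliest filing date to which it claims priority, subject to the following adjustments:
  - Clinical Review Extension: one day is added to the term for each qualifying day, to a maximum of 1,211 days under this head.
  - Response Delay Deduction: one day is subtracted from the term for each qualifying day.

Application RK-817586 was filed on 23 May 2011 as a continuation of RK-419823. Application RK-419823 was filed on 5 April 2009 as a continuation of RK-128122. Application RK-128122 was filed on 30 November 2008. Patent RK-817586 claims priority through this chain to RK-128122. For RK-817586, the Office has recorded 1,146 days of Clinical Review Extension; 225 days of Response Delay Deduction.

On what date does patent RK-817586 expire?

June 8, 2026

Earliest priority filing: 30 November 2008.
Base term: 30 November 2008 + 15 years → 30 November 2023.
Clinical Review Extension: 1146 days (within the 1211-day cap) → +1146 days → 19 January 2027.
Response Delay Deduction: −225 days → 8 June 2026.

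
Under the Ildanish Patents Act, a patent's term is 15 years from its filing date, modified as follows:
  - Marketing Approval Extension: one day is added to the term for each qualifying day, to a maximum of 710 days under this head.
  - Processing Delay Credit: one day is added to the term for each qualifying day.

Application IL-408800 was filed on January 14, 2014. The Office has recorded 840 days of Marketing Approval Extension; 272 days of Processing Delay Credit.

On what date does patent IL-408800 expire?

September 23, 2031

Base term: filing date + 15 years → 14 January 2029.
Marketing Approval Extension: 840 days claimed exceeds the 710-day cap, so +710 days → 25 December 2030.
Processing Delay Credit: +272 days → 23 September 2031.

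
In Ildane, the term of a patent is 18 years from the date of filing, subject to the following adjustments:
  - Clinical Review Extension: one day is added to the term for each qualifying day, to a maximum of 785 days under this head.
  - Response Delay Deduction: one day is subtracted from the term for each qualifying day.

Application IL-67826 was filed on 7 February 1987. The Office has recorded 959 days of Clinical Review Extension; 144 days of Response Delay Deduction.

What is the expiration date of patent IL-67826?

November 10, 2006

Base term: filing date + 18 years → 7 February 2005.
Clinical Review Extension: 959 days claimed exceeds the 785-day cap, so +785 days → 3 April 2007.
Response Delay Deduction: −144 days → 10 November 2006.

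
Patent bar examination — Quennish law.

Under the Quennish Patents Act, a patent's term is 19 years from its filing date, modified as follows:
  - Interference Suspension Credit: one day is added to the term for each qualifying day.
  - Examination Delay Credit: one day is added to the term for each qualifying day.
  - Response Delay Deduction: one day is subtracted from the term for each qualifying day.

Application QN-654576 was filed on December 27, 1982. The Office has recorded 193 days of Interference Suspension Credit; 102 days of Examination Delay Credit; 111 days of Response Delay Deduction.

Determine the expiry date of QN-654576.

Base term: filing date + 19 years → 27 December 2001.
Interference Suspension Credit: +193 days → 8 July 2002.
Examination Delay Credit: +102 days → 18 October 2002.
Response Delay Deduction: −111 days → 29 June 2002.

2002-06-29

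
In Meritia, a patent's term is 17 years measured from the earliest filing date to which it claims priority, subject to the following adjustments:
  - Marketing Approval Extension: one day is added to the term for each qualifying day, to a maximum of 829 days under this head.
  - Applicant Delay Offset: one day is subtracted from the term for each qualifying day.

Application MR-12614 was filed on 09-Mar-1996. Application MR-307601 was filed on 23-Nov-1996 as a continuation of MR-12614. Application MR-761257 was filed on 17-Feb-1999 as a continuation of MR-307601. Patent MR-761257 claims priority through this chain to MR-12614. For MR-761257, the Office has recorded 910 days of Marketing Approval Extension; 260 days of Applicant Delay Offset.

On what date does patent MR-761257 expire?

Earliest priority filing: 9 March 1996.
Base term: 9 March 1996 + 17 years → 9 March 2013.
Marketing Approval Extension: 910 days claimed exceeds the 829-day cap, so +829 days → 16 June 2015.
Applicant Delay Offset: −260 days → 29 September 2014.

2014-09-29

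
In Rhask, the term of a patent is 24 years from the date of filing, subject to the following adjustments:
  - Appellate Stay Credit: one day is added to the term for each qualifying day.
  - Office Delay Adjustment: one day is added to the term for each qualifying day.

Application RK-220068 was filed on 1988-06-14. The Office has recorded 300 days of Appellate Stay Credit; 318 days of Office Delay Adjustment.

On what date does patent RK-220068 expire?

Base term: filing date + 24 years → 14 June 2012.
Appellate Stay Credit: +300 days → 10 April 2013.
Office Delay Adjustment: +318 days → 22 February 2014.

February 22, 2014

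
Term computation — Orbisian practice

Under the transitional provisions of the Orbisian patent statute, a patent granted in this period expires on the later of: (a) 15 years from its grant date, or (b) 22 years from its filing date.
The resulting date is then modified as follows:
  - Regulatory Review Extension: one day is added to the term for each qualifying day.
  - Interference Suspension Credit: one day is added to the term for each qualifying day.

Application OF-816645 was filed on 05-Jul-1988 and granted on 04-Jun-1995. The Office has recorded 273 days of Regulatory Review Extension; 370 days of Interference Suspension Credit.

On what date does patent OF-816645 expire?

(a) grant + 15 years → 4 June 2010.
(b) filing + 22 years → 5 July 2010.
Later of the two: 5 July 2010.
Regulatory Review Extension: +273 days → 4 April 2011.
Interference Suspension Credit: +370 days → 8 April 2012.

April 8, 2012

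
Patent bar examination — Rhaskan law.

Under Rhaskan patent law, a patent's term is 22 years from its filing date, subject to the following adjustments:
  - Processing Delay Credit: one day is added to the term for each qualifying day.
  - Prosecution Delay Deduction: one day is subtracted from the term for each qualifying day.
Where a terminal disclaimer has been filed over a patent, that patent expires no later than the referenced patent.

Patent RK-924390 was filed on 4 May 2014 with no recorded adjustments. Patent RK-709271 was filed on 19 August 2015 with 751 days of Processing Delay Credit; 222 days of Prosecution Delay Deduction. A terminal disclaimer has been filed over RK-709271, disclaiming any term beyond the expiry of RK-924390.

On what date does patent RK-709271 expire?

2036-05-04

Natural term of RK-709271:
  Base: filing + 22 years → 19 August 2037.
  Processing Delay Credit: +751 days → 9 September 2039.
  Prosecution Delay Deduction: −222 days → 30 January 2039.
Expiry of referenced patent RK-924390:
  Base: filing + 22 years → 4 May 2036.
Terminal disclaimer: RK-709271 expires on the earlier of 30 January 2039 and 4 May 2036.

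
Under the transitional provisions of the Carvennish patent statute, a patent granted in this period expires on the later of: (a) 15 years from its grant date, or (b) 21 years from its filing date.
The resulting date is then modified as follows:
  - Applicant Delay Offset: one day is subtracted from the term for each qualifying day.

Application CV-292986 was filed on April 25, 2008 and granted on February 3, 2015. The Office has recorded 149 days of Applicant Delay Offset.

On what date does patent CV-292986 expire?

(a) grant + 15 years → 3 February 2030.
(b) filing + 21 years → 25 April 2029.
Later of the two: 3 February 2030.
Applicant Delay Offset: −149 days → 7 September 2029.

2029-09-07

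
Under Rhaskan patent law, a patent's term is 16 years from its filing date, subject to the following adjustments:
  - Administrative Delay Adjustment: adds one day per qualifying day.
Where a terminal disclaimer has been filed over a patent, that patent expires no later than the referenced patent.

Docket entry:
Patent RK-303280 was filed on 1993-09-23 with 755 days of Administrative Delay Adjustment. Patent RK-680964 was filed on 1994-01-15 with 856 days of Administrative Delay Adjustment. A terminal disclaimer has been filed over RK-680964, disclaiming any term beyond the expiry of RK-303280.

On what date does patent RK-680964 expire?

2011-10-18

Natural term of RK-680964:
  Base: filing + 16 years → 15 January 2010.
  Administrative Delay Adjustment: +856 days → 20 May 2012.
Expiry of referenced patent RK-303280:
  Base: filing + 16 years → 23 September 2009.
  Administrative Delay Adjustment: +755 days → 18 October 2011.
Terminal disclaimer: RK-680964 expires on the earlier of 20 May 2012 and 18 October 2011.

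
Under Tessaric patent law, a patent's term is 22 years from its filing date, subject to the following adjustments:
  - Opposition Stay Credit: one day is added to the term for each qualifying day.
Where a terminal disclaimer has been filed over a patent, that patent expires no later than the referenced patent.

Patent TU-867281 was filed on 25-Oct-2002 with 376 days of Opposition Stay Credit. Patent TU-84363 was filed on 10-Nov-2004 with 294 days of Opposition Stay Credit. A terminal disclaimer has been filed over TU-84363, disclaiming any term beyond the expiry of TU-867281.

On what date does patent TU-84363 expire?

2025-11-05

Natural term of TU-84363:
  Base: filing + 22 years → 10 November 2026.
  Opposition Stay Credit: +294 days → 31 August 2027.
Expiry of referenced patent TU-867281:
  Base: filing + 22 years → 25 October 2024.
  Opposition Stay Credit: +376 days → 5 November 2025.
Terminal disclaimer: TU-84363 expires on the earlier of 31 August 2027 and 5 November 2025.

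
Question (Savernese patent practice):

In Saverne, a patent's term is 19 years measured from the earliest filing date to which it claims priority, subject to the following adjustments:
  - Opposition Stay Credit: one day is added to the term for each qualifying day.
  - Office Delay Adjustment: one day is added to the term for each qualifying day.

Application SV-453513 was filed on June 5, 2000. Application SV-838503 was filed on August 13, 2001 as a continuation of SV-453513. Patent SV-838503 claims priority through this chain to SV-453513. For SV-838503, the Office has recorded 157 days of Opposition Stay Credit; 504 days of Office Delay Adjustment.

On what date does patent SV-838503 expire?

Earliest priority filing: 5 June 2000.
Base term: 5 June 2000 + 19 years → 5 June 2019.
Opposition Stay Credit: +157 days → 9 November 2019.
Office Delay Adjustment: +504 days → 27 March 2021.

March 27, 2021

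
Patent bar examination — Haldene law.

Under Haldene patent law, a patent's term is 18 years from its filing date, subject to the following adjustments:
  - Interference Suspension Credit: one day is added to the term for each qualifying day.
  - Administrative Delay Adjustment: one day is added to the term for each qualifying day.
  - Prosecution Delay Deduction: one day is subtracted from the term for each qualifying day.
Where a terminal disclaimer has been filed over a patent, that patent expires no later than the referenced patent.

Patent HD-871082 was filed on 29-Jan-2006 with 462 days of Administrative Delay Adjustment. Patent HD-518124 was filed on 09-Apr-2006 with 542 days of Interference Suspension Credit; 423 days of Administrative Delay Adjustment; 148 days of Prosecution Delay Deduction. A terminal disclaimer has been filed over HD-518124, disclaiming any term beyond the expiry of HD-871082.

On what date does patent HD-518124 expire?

Natural term of HD-518124:
  Base: filing + 18 years → 9 April 2024.
  Interference Suspension Credit: +542 days → 3 October 2025.
  Administrative Delay Adjustment: +423 days → 30 November 2026.
  Prosecution Delay Deduction: −148 days → 5 July 2026.
Expiry of referenced patent HD-871082:
  Base: filing + 18 years → 29 January 2024.
  Administrative Delay Adjustment: +462 days → 5 May 2025.
Terminal disclaimer: HD-518124 expires on the earlier of 5 July 2026 and 5 May 2025.

2025-05-05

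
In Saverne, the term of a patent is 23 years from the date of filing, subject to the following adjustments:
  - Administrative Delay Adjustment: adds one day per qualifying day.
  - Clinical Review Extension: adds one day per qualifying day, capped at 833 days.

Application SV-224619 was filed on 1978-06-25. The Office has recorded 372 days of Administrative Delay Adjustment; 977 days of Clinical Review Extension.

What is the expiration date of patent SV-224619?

October 12, 2004

Base term: filing date + 23 years → 25 June 2001.
Administrative Delay Adjustment: +372 days → 2 July 2002.
Clinical Review Extension: 977 days claimed exceeds the 833-day cap, so +833 days → 12 October 2004.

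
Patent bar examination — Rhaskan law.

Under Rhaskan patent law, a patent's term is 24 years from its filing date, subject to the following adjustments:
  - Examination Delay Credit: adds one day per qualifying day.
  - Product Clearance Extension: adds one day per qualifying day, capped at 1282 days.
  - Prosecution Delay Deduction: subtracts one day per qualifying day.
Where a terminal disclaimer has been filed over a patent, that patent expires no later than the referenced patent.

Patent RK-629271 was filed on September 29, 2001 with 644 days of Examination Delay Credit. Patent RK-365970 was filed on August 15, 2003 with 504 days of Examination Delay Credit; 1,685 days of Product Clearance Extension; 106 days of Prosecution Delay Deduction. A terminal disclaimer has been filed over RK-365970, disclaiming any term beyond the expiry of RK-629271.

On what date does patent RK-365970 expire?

Natural term of RK-365970:
  Base: filing + 24 years → 15 August 2027.
  Examination Delay Credit: +504 days → 31 December 2028.
  Product Clearance Extension: 1685 days claimed exceeds the 1282-day cap, so +1282 days → 5 July 2032.
  Prosecution Delay Deduction: −106 days → 21 March 2032.
Expiry of referenced patent RK-629271:
  Base: filing + 24 years → 29 September 2025.
  Examination Delay Credit: +644 days → 5 July 2027.
Terminal disclaimer: RK-365970 expires on the earlier of 21 March 2032 and 5 July 2027.

July 5, 2027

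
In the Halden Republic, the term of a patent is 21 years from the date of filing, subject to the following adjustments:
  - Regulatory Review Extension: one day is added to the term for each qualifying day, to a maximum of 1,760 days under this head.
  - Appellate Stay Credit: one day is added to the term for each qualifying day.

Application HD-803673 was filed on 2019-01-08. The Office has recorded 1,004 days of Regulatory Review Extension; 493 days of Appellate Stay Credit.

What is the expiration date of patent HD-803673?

Base term: filing date + 21 years → 8 January 2040.
Regulatory Review Extension: 1004 days (within the 1760-day cap) → +1004 days → 8 October 2042.
Appellate Stay Credit: +493 days → 13 February 2044.

2044-02-13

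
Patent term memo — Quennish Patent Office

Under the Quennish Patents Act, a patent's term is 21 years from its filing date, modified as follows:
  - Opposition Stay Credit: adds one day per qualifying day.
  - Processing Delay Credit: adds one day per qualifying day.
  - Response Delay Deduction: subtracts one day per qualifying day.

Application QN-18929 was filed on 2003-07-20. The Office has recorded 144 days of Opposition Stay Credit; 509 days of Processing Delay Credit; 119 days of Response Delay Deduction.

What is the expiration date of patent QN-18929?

2026-01-05

Base term: filing date + 21 years → 20 July 2024.
Opposition Stay Credit: +144 days → 11 December 2024.
Processing Delay Credit: +509 days → 4 May 2026.
Response Delay Deduction: −119 days → 5 January 2026.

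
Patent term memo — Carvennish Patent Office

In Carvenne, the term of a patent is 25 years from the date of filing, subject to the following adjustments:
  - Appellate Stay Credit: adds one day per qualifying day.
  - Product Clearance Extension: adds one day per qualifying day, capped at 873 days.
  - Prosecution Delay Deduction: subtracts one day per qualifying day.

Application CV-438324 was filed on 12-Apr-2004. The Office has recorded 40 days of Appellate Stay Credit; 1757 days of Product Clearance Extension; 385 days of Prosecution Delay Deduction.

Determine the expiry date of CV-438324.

September 22, 2030

Base term: filing date + 25 years → 12 April 2029.
Appellate Stay Credit: +40 days → 22 May 2029.
Product Clearance Extension: 1757 days claimed exceeds the 873-day cap, so +873 days → 12 October 2031.
Prosecution Delay Deduction: −385 days → 22 September 2030.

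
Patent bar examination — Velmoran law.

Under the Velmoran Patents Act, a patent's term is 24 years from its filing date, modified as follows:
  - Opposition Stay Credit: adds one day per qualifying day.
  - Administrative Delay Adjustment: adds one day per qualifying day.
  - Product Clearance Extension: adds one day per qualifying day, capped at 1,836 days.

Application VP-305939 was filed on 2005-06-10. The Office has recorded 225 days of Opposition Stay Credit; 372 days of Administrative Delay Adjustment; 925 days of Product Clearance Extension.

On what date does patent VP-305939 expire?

Base term: filing date + 24 years → 10 June 2029.
Opposition Stay Credit: +225 days → 21 January 2030.
Administrative Delay Adjustment: +372 days → 28 January 2031.
Product Clearance Extension: 925 days (within the 1836-day cap) → +925 days → 10 August 2033.

2033-08-10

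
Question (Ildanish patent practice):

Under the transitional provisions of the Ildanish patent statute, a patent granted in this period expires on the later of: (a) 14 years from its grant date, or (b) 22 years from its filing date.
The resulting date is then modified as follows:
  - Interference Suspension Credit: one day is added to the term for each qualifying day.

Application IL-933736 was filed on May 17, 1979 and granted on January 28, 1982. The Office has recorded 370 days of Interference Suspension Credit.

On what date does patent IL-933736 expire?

May 22, 2002

(a) grant + 14 years → 28 January 1996.
(b) filing + 22 years → 17 May 2001.
Later of the two: 17 May 2001.
Interference Suspension Credit: +370 days → 22 May 2002.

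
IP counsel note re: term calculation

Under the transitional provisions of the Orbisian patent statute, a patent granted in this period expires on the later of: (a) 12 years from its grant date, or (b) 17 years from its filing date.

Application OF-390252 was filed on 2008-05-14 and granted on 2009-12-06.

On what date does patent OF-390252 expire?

(a) grant + 12 years → 6 December 2021.
(b) filing + 17 years → 14 May 2025.
Later of the two: 14 May 2025.

2025-05-14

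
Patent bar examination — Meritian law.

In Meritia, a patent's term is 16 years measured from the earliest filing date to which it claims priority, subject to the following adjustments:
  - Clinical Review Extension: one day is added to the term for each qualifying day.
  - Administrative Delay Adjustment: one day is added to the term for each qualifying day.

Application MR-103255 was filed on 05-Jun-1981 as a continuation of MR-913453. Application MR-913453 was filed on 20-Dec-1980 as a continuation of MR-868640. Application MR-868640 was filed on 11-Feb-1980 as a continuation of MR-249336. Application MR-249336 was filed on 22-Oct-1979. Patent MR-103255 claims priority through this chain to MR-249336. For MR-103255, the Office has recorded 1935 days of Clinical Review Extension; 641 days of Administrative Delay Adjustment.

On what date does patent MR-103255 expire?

2002-11-10

Earliest priority filing: 22 October 1979.
Base term: 22 October 1979 + 16 years → 22 October 1995.
Clinical Review Extension: +1935 days → 7 February 2001.
Administrative Delay Adjustment: +641 days → 10 November 2002.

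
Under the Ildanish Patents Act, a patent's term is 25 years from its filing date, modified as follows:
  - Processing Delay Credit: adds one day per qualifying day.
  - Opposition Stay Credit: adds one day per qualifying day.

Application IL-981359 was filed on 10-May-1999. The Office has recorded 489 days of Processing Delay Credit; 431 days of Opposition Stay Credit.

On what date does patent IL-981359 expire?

Base term: filing date + 25 years → 10 May 2024.
Processing Delay Credit: +489 days → 11 September 2025.
Opposition Stay Credit: +431 days → 16 November 2026.

2026-11-16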